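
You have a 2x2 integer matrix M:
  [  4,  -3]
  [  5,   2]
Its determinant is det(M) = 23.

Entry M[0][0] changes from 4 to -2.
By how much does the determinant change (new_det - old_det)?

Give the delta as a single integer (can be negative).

Cofactor C_00 = 2
Entry delta = -2 - 4 = -6
Det delta = entry_delta * cofactor = -6 * 2 = -12

Answer: -12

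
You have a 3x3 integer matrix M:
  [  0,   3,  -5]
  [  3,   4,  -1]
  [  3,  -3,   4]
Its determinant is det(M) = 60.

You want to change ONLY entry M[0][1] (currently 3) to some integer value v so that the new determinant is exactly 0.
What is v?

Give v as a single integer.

Answer: 7

Derivation:
det is linear in entry M[0][1]: det = old_det + (v - 3) * C_01
Cofactor C_01 = -15
Want det = 0: 60 + (v - 3) * -15 = 0
  (v - 3) = -60 / -15 = 4
  v = 3 + (4) = 7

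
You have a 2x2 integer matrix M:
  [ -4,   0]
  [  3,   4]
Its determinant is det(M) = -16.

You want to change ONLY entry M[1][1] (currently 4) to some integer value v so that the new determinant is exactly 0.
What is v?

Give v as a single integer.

Answer: 0

Derivation:
det is linear in entry M[1][1]: det = old_det + (v - 4) * C_11
Cofactor C_11 = -4
Want det = 0: -16 + (v - 4) * -4 = 0
  (v - 4) = 16 / -4 = -4
  v = 4 + (-4) = 0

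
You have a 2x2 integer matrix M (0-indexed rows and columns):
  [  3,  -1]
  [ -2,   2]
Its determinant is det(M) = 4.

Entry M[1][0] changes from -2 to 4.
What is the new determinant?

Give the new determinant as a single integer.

det is linear in row 1: changing M[1][0] by delta changes det by delta * cofactor(1,0).
Cofactor C_10 = (-1)^(1+0) * minor(1,0) = 1
Entry delta = 4 - -2 = 6
Det delta = 6 * 1 = 6
New det = 4 + 6 = 10

Answer: 10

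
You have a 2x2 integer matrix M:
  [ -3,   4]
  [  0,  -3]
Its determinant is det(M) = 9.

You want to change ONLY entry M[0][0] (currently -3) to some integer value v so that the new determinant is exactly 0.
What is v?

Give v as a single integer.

det is linear in entry M[0][0]: det = old_det + (v - -3) * C_00
Cofactor C_00 = -3
Want det = 0: 9 + (v - -3) * -3 = 0
  (v - -3) = -9 / -3 = 3
  v = -3 + (3) = 0

Answer: 0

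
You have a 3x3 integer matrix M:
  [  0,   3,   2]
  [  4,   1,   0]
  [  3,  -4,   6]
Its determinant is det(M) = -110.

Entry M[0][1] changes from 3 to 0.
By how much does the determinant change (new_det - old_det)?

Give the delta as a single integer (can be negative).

Answer: 72

Derivation:
Cofactor C_01 = -24
Entry delta = 0 - 3 = -3
Det delta = entry_delta * cofactor = -3 * -24 = 72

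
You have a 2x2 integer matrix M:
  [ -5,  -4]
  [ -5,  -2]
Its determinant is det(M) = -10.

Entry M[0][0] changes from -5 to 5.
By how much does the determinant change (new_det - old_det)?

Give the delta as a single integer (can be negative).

Cofactor C_00 = -2
Entry delta = 5 - -5 = 10
Det delta = entry_delta * cofactor = 10 * -2 = -20

Answer: -20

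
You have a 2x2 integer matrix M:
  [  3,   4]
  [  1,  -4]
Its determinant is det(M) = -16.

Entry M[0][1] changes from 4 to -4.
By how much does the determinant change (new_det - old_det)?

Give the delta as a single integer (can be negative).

Cofactor C_01 = -1
Entry delta = -4 - 4 = -8
Det delta = entry_delta * cofactor = -8 * -1 = 8

Answer: 8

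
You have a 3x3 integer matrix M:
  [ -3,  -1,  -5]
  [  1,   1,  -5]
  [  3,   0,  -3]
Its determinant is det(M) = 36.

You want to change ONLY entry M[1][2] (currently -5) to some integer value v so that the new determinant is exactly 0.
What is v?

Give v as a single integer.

Answer: 7

Derivation:
det is linear in entry M[1][2]: det = old_det + (v - -5) * C_12
Cofactor C_12 = -3
Want det = 0: 36 + (v - -5) * -3 = 0
  (v - -5) = -36 / -3 = 12
  v = -5 + (12) = 7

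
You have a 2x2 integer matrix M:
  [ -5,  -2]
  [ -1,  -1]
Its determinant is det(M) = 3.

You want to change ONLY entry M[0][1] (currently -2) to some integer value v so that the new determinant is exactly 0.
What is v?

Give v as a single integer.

Answer: -5

Derivation:
det is linear in entry M[0][1]: det = old_det + (v - -2) * C_01
Cofactor C_01 = 1
Want det = 0: 3 + (v - -2) * 1 = 0
  (v - -2) = -3 / 1 = -3
  v = -2 + (-3) = -5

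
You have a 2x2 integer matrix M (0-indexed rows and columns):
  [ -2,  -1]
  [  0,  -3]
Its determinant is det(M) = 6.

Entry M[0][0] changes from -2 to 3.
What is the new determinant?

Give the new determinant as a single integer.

Answer: -9

Derivation:
det is linear in row 0: changing M[0][0] by delta changes det by delta * cofactor(0,0).
Cofactor C_00 = (-1)^(0+0) * minor(0,0) = -3
Entry delta = 3 - -2 = 5
Det delta = 5 * -3 = -15
New det = 6 + -15 = -9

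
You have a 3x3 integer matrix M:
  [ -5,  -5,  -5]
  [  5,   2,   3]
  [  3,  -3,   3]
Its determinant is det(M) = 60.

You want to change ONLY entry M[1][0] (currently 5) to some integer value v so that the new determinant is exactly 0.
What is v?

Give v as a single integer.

Answer: 3

Derivation:
det is linear in entry M[1][0]: det = old_det + (v - 5) * C_10
Cofactor C_10 = 30
Want det = 0: 60 + (v - 5) * 30 = 0
  (v - 5) = -60 / 30 = -2
  v = 5 + (-2) = 3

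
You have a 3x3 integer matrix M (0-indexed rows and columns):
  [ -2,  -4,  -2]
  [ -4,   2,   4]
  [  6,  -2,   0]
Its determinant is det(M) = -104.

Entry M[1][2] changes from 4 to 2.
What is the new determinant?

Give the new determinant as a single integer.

det is linear in row 1: changing M[1][2] by delta changes det by delta * cofactor(1,2).
Cofactor C_12 = (-1)^(1+2) * minor(1,2) = -28
Entry delta = 2 - 4 = -2
Det delta = -2 * -28 = 56
New det = -104 + 56 = -48

Answer: -48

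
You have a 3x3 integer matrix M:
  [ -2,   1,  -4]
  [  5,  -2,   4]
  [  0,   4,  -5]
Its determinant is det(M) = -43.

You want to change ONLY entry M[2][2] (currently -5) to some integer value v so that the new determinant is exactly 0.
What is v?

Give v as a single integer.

Answer: -48

Derivation:
det is linear in entry M[2][2]: det = old_det + (v - -5) * C_22
Cofactor C_22 = -1
Want det = 0: -43 + (v - -5) * -1 = 0
  (v - -5) = 43 / -1 = -43
  v = -5 + (-43) = -48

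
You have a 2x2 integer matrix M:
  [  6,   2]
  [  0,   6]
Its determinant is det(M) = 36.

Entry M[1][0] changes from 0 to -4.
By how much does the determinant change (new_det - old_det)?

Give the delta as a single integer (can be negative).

Cofactor C_10 = -2
Entry delta = -4 - 0 = -4
Det delta = entry_delta * cofactor = -4 * -2 = 8

Answer: 8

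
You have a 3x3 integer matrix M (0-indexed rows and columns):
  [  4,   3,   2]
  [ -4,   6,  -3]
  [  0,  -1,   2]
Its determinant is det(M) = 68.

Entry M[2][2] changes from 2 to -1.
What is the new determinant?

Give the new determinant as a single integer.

det is linear in row 2: changing M[2][2] by delta changes det by delta * cofactor(2,2).
Cofactor C_22 = (-1)^(2+2) * minor(2,2) = 36
Entry delta = -1 - 2 = -3
Det delta = -3 * 36 = -108
New det = 68 + -108 = -40

Answer: -40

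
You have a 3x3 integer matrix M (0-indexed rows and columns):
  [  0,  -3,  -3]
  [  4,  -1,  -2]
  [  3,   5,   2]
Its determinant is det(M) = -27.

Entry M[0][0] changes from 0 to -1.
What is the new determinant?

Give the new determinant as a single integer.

Answer: -35

Derivation:
det is linear in row 0: changing M[0][0] by delta changes det by delta * cofactor(0,0).
Cofactor C_00 = (-1)^(0+0) * minor(0,0) = 8
Entry delta = -1 - 0 = -1
Det delta = -1 * 8 = -8
New det = -27 + -8 = -35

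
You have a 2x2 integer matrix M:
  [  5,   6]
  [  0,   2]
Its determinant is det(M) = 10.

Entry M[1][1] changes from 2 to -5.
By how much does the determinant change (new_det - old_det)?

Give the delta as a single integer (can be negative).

Answer: -35

Derivation:
Cofactor C_11 = 5
Entry delta = -5 - 2 = -7
Det delta = entry_delta * cofactor = -7 * 5 = -35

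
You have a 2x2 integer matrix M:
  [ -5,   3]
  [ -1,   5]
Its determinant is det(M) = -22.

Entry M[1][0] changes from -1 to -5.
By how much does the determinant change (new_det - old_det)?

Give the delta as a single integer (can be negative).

Cofactor C_10 = -3
Entry delta = -5 - -1 = -4
Det delta = entry_delta * cofactor = -4 * -3 = 12

Answer: 12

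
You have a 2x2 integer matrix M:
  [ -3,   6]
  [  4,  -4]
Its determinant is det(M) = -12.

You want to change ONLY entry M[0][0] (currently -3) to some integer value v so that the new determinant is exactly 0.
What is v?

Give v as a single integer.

det is linear in entry M[0][0]: det = old_det + (v - -3) * C_00
Cofactor C_00 = -4
Want det = 0: -12 + (v - -3) * -4 = 0
  (v - -3) = 12 / -4 = -3
  v = -3 + (-3) = -6

Answer: -6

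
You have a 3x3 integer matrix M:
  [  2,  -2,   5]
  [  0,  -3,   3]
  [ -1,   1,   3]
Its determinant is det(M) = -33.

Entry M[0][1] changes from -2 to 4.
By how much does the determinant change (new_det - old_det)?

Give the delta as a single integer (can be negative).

Answer: -18

Derivation:
Cofactor C_01 = -3
Entry delta = 4 - -2 = 6
Det delta = entry_delta * cofactor = 6 * -3 = -18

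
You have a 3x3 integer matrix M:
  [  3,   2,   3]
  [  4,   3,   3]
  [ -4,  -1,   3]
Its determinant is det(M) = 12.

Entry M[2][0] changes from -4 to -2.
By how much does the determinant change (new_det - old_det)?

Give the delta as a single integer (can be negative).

Cofactor C_20 = -3
Entry delta = -2 - -4 = 2
Det delta = entry_delta * cofactor = 2 * -3 = -6

Answer: -6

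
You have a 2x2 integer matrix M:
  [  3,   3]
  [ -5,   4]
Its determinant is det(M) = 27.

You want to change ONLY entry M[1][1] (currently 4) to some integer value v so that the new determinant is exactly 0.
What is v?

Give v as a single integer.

det is linear in entry M[1][1]: det = old_det + (v - 4) * C_11
Cofactor C_11 = 3
Want det = 0: 27 + (v - 4) * 3 = 0
  (v - 4) = -27 / 3 = -9
  v = 4 + (-9) = -5

Answer: -5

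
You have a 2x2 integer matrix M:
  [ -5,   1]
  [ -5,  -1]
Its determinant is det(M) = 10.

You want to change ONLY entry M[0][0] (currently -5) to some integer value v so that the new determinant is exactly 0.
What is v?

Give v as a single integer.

det is linear in entry M[0][0]: det = old_det + (v - -5) * C_00
Cofactor C_00 = -1
Want det = 0: 10 + (v - -5) * -1 = 0
  (v - -5) = -10 / -1 = 10
  v = -5 + (10) = 5

Answer: 5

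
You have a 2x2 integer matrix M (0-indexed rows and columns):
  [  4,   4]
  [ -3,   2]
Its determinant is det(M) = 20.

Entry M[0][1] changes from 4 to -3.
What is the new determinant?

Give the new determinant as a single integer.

det is linear in row 0: changing M[0][1] by delta changes det by delta * cofactor(0,1).
Cofactor C_01 = (-1)^(0+1) * minor(0,1) = 3
Entry delta = -3 - 4 = -7
Det delta = -7 * 3 = -21
New det = 20 + -21 = -1

Answer: -1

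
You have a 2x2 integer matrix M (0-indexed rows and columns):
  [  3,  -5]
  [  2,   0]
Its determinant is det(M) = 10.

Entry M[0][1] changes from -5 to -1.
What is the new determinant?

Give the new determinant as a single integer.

det is linear in row 0: changing M[0][1] by delta changes det by delta * cofactor(0,1).
Cofactor C_01 = (-1)^(0+1) * minor(0,1) = -2
Entry delta = -1 - -5 = 4
Det delta = 4 * -2 = -8
New det = 10 + -8 = 2

Answer: 2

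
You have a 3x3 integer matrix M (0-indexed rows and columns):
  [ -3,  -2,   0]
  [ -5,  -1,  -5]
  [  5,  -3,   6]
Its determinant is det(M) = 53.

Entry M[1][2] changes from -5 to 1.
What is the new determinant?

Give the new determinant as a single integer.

det is linear in row 1: changing M[1][2] by delta changes det by delta * cofactor(1,2).
Cofactor C_12 = (-1)^(1+2) * minor(1,2) = -19
Entry delta = 1 - -5 = 6
Det delta = 6 * -19 = -114
New det = 53 + -114 = -61

Answer: -61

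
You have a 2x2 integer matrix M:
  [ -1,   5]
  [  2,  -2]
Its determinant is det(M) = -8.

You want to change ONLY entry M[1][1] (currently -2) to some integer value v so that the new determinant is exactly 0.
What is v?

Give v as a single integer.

det is linear in entry M[1][1]: det = old_det + (v - -2) * C_11
Cofactor C_11 = -1
Want det = 0: -8 + (v - -2) * -1 = 0
  (v - -2) = 8 / -1 = -8
  v = -2 + (-8) = -10

Answer: -10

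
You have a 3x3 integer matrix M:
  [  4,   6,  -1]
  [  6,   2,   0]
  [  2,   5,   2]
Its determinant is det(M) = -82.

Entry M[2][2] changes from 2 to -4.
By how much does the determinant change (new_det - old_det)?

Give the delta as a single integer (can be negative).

Cofactor C_22 = -28
Entry delta = -4 - 2 = -6
Det delta = entry_delta * cofactor = -6 * -28 = 168

Answer: 168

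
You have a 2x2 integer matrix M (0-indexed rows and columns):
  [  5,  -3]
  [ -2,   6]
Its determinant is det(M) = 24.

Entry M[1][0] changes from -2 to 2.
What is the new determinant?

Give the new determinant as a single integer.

det is linear in row 1: changing M[1][0] by delta changes det by delta * cofactor(1,0).
Cofactor C_10 = (-1)^(1+0) * minor(1,0) = 3
Entry delta = 2 - -2 = 4
Det delta = 4 * 3 = 12
New det = 24 + 12 = 36

Answer: 36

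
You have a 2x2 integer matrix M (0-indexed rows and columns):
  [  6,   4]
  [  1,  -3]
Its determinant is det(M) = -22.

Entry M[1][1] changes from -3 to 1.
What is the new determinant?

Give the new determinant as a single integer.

det is linear in row 1: changing M[1][1] by delta changes det by delta * cofactor(1,1).
Cofactor C_11 = (-1)^(1+1) * minor(1,1) = 6
Entry delta = 1 - -3 = 4
Det delta = 4 * 6 = 24
New det = -22 + 24 = 2

Answer: 2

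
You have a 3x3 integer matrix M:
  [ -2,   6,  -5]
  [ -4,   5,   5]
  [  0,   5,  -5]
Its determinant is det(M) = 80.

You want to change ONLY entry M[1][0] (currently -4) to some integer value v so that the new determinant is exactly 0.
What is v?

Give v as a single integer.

det is linear in entry M[1][0]: det = old_det + (v - -4) * C_10
Cofactor C_10 = 5
Want det = 0: 80 + (v - -4) * 5 = 0
  (v - -4) = -80 / 5 = -16
  v = -4 + (-16) = -20

Answer: -20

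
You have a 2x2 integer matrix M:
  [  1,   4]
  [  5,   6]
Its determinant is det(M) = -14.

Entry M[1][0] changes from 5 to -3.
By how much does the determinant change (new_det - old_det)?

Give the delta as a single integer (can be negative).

Answer: 32

Derivation:
Cofactor C_10 = -4
Entry delta = -3 - 5 = -8
Det delta = entry_delta * cofactor = -8 * -4 = 32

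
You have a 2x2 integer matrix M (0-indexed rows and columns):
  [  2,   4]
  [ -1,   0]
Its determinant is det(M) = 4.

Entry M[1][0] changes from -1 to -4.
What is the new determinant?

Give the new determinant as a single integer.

det is linear in row 1: changing M[1][0] by delta changes det by delta * cofactor(1,0).
Cofactor C_10 = (-1)^(1+0) * minor(1,0) = -4
Entry delta = -4 - -1 = -3
Det delta = -3 * -4 = 12
New det = 4 + 12 = 16

Answer: 16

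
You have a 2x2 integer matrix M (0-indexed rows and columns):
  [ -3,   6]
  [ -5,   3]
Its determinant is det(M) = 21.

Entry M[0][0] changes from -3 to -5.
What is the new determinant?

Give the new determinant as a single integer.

det is linear in row 0: changing M[0][0] by delta changes det by delta * cofactor(0,0).
Cofactor C_00 = (-1)^(0+0) * minor(0,0) = 3
Entry delta = -5 - -3 = -2
Det delta = -2 * 3 = -6
New det = 21 + -6 = 15

Answer: 15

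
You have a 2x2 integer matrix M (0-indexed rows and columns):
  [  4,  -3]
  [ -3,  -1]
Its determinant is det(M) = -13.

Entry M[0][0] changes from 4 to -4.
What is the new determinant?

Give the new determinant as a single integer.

det is linear in row 0: changing M[0][0] by delta changes det by delta * cofactor(0,0).
Cofactor C_00 = (-1)^(0+0) * minor(0,0) = -1
Entry delta = -4 - 4 = -8
Det delta = -8 * -1 = 8
New det = -13 + 8 = -5

Answer: -5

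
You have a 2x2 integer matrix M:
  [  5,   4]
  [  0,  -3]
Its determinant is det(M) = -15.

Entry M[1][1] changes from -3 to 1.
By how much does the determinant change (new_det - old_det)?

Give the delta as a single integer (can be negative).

Answer: 20

Derivation:
Cofactor C_11 = 5
Entry delta = 1 - -3 = 4
Det delta = entry_delta * cofactor = 4 * 5 = 20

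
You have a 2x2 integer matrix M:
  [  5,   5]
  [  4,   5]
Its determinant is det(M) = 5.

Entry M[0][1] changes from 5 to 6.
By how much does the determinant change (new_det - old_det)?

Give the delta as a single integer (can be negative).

Cofactor C_01 = -4
Entry delta = 6 - 5 = 1
Det delta = entry_delta * cofactor = 1 * -4 = -4

Answer: -4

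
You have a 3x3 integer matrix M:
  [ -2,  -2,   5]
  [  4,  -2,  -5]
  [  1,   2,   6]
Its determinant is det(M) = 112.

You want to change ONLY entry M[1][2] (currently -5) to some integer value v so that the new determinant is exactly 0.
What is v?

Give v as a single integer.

det is linear in entry M[1][2]: det = old_det + (v - -5) * C_12
Cofactor C_12 = 2
Want det = 0: 112 + (v - -5) * 2 = 0
  (v - -5) = -112 / 2 = -56
  v = -5 + (-56) = -61

Answer: -61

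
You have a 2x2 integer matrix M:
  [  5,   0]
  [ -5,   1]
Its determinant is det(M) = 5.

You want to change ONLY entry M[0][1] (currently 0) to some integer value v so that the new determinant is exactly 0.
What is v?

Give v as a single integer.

det is linear in entry M[0][1]: det = old_det + (v - 0) * C_01
Cofactor C_01 = 5
Want det = 0: 5 + (v - 0) * 5 = 0
  (v - 0) = -5 / 5 = -1
  v = 0 + (-1) = -1

Answer: -1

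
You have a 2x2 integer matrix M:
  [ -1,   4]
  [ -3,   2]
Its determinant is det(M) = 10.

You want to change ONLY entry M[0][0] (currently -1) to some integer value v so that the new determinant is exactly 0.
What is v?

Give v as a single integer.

Answer: -6

Derivation:
det is linear in entry M[0][0]: det = old_det + (v - -1) * C_00
Cofactor C_00 = 2
Want det = 0: 10 + (v - -1) * 2 = 0
  (v - -1) = -10 / 2 = -5
  v = -1 + (-5) = -6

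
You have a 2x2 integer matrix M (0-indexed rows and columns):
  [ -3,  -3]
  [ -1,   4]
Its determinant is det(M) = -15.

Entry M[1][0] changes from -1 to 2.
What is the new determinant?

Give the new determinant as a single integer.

det is linear in row 1: changing M[1][0] by delta changes det by delta * cofactor(1,0).
Cofactor C_10 = (-1)^(1+0) * minor(1,0) = 3
Entry delta = 2 - -1 = 3
Det delta = 3 * 3 = 9
New det = -15 + 9 = -6

Answer: -6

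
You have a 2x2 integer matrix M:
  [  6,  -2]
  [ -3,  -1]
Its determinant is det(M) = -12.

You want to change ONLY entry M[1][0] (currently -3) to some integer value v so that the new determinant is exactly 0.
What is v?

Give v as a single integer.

det is linear in entry M[1][0]: det = old_det + (v - -3) * C_10
Cofactor C_10 = 2
Want det = 0: -12 + (v - -3) * 2 = 0
  (v - -3) = 12 / 2 = 6
  v = -3 + (6) = 3

Answer: 3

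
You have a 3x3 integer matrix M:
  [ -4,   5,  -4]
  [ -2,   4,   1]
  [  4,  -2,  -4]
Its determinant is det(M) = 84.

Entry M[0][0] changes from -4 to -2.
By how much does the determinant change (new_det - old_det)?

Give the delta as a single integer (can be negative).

Answer: -28

Derivation:
Cofactor C_00 = -14
Entry delta = -2 - -4 = 2
Det delta = entry_delta * cofactor = 2 * -14 = -28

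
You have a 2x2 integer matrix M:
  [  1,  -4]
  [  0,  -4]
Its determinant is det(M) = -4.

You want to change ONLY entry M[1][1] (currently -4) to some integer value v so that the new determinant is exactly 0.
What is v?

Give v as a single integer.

Answer: 0

Derivation:
det is linear in entry M[1][1]: det = old_det + (v - -4) * C_11
Cofactor C_11 = 1
Want det = 0: -4 + (v - -4) * 1 = 0
  (v - -4) = 4 / 1 = 4
  v = -4 + (4) = 0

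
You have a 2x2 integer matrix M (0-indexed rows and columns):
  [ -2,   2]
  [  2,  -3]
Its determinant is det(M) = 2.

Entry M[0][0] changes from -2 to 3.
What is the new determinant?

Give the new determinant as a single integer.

Answer: -13

Derivation:
det is linear in row 0: changing M[0][0] by delta changes det by delta * cofactor(0,0).
Cofactor C_00 = (-1)^(0+0) * minor(0,0) = -3
Entry delta = 3 - -2 = 5
Det delta = 5 * -3 = -15
New det = 2 + -15 = -13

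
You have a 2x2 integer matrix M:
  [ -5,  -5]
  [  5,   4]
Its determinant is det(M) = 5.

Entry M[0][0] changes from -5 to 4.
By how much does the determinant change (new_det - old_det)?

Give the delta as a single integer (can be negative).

Cofactor C_00 = 4
Entry delta = 4 - -5 = 9
Det delta = entry_delta * cofactor = 9 * 4 = 36

Answer: 36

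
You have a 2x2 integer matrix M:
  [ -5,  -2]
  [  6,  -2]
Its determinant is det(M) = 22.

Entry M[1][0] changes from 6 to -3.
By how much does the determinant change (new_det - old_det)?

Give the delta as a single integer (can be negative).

Cofactor C_10 = 2
Entry delta = -3 - 6 = -9
Det delta = entry_delta * cofactor = -9 * 2 = -18

Answer: -18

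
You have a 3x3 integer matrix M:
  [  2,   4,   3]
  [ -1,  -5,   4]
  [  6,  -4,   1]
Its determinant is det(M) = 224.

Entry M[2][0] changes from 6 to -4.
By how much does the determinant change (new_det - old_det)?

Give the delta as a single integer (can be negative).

Answer: -310

Derivation:
Cofactor C_20 = 31
Entry delta = -4 - 6 = -10
Det delta = entry_delta * cofactor = -10 * 31 = -310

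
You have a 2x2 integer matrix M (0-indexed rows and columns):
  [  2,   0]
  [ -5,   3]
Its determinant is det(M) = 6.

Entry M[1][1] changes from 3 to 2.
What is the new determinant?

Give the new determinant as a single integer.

det is linear in row 1: changing M[1][1] by delta changes det by delta * cofactor(1,1).
Cofactor C_11 = (-1)^(1+1) * minor(1,1) = 2
Entry delta = 2 - 3 = -1
Det delta = -1 * 2 = -2
New det = 6 + -2 = 4

Answer: 4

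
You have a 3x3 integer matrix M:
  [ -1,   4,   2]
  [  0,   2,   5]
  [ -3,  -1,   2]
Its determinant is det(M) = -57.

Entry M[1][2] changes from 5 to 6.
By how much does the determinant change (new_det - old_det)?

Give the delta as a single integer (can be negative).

Cofactor C_12 = -13
Entry delta = 6 - 5 = 1
Det delta = entry_delta * cofactor = 1 * -13 = -13

Answer: -13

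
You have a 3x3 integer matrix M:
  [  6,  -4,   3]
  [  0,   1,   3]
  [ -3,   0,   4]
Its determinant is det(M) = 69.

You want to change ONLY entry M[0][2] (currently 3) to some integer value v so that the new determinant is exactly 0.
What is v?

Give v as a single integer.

det is linear in entry M[0][2]: det = old_det + (v - 3) * C_02
Cofactor C_02 = 3
Want det = 0: 69 + (v - 3) * 3 = 0
  (v - 3) = -69 / 3 = -23
  v = 3 + (-23) = -20

Answer: -20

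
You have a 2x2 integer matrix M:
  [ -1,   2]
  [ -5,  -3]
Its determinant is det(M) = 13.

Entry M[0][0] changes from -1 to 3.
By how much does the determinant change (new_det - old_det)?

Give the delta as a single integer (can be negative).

Answer: -12

Derivation:
Cofactor C_00 = -3
Entry delta = 3 - -1 = 4
Det delta = entry_delta * cofactor = 4 * -3 = -12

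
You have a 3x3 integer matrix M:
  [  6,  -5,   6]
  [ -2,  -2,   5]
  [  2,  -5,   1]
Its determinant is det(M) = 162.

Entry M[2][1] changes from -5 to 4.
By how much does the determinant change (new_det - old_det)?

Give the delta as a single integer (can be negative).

Answer: -378

Derivation:
Cofactor C_21 = -42
Entry delta = 4 - -5 = 9
Det delta = entry_delta * cofactor = 9 * -42 = -378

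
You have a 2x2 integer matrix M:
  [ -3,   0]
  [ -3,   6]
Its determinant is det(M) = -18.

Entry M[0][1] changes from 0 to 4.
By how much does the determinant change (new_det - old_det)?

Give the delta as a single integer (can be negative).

Answer: 12

Derivation:
Cofactor C_01 = 3
Entry delta = 4 - 0 = 4
Det delta = entry_delta * cofactor = 4 * 3 = 12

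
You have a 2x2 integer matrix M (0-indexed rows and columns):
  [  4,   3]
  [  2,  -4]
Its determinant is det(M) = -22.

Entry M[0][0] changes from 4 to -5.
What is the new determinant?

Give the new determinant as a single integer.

det is linear in row 0: changing M[0][0] by delta changes det by delta * cofactor(0,0).
Cofactor C_00 = (-1)^(0+0) * minor(0,0) = -4
Entry delta = -5 - 4 = -9
Det delta = -9 * -4 = 36
New det = -22 + 36 = 14

Answer: 14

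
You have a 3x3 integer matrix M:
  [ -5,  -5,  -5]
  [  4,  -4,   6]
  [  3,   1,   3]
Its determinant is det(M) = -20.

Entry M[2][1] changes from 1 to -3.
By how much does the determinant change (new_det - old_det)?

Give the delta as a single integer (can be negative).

Answer: -40

Derivation:
Cofactor C_21 = 10
Entry delta = -3 - 1 = -4
Det delta = entry_delta * cofactor = -4 * 10 = -40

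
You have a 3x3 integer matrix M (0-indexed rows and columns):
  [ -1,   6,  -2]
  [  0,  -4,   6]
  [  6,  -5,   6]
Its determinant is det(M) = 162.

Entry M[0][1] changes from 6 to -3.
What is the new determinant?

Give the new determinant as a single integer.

det is linear in row 0: changing M[0][1] by delta changes det by delta * cofactor(0,1).
Cofactor C_01 = (-1)^(0+1) * minor(0,1) = 36
Entry delta = -3 - 6 = -9
Det delta = -9 * 36 = -324
New det = 162 + -324 = -162

Answer: -162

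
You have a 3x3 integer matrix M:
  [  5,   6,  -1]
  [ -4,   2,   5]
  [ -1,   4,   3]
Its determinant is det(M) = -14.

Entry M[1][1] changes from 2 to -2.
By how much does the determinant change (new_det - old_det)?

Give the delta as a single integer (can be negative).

Cofactor C_11 = 14
Entry delta = -2 - 2 = -4
Det delta = entry_delta * cofactor = -4 * 14 = -56

Answer: -56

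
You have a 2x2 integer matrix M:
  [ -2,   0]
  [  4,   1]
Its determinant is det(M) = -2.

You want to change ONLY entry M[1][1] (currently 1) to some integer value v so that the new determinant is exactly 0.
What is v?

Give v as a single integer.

Answer: 0

Derivation:
det is linear in entry M[1][1]: det = old_det + (v - 1) * C_11
Cofactor C_11 = -2
Want det = 0: -2 + (v - 1) * -2 = 0
  (v - 1) = 2 / -2 = -1
  v = 1 + (-1) = 0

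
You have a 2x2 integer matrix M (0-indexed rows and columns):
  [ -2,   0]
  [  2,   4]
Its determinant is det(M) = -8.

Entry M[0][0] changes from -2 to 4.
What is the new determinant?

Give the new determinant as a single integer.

Answer: 16

Derivation:
det is linear in row 0: changing M[0][0] by delta changes det by delta * cofactor(0,0).
Cofactor C_00 = (-1)^(0+0) * minor(0,0) = 4
Entry delta = 4 - -2 = 6
Det delta = 6 * 4 = 24
New det = -8 + 24 = 16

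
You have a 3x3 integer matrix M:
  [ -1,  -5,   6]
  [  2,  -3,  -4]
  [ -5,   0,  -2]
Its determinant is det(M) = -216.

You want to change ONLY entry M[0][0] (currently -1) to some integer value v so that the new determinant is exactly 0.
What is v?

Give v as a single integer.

det is linear in entry M[0][0]: det = old_det + (v - -1) * C_00
Cofactor C_00 = 6
Want det = 0: -216 + (v - -1) * 6 = 0
  (v - -1) = 216 / 6 = 36
  v = -1 + (36) = 35

Answer: 35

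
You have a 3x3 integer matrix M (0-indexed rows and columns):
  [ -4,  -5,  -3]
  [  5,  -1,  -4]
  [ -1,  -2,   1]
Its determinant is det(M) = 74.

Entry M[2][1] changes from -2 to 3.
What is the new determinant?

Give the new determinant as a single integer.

Answer: -81

Derivation:
det is linear in row 2: changing M[2][1] by delta changes det by delta * cofactor(2,1).
Cofactor C_21 = (-1)^(2+1) * minor(2,1) = -31
Entry delta = 3 - -2 = 5
Det delta = 5 * -31 = -155
New det = 74 + -155 = -81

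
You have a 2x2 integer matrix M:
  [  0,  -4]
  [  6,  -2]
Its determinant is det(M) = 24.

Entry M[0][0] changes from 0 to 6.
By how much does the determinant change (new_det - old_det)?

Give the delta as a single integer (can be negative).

Answer: -12

Derivation:
Cofactor C_00 = -2
Entry delta = 6 - 0 = 6
Det delta = entry_delta * cofactor = 6 * -2 = -12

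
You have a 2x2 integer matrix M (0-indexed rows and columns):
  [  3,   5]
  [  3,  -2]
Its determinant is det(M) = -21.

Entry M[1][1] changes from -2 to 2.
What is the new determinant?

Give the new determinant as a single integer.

Answer: -9

Derivation:
det is linear in row 1: changing M[1][1] by delta changes det by delta * cofactor(1,1).
Cofactor C_11 = (-1)^(1+1) * minor(1,1) = 3
Entry delta = 2 - -2 = 4
Det delta = 4 * 3 = 12
New det = -21 + 12 = -9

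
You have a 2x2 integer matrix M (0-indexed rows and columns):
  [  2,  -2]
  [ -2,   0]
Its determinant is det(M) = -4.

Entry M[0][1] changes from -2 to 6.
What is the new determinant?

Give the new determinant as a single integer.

Answer: 12

Derivation:
det is linear in row 0: changing M[0][1] by delta changes det by delta * cofactor(0,1).
Cofactor C_01 = (-1)^(0+1) * minor(0,1) = 2
Entry delta = 6 - -2 = 8
Det delta = 8 * 2 = 16
New det = -4 + 16 = 12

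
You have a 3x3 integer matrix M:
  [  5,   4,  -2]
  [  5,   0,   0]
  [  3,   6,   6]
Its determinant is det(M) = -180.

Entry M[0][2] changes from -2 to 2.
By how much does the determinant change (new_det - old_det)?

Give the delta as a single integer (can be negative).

Cofactor C_02 = 30
Entry delta = 2 - -2 = 4
Det delta = entry_delta * cofactor = 4 * 30 = 120

Answer: 120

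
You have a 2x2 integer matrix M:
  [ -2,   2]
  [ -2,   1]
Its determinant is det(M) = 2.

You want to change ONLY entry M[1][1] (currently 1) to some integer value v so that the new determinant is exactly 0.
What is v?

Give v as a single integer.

det is linear in entry M[1][1]: det = old_det + (v - 1) * C_11
Cofactor C_11 = -2
Want det = 0: 2 + (v - 1) * -2 = 0
  (v - 1) = -2 / -2 = 1
  v = 1 + (1) = 2

Answer: 2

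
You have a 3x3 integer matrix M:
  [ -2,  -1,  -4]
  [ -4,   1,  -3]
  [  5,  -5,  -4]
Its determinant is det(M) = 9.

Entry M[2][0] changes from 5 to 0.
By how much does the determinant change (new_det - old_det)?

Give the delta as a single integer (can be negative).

Answer: -35

Derivation:
Cofactor C_20 = 7
Entry delta = 0 - 5 = -5
Det delta = entry_delta * cofactor = -5 * 7 = -35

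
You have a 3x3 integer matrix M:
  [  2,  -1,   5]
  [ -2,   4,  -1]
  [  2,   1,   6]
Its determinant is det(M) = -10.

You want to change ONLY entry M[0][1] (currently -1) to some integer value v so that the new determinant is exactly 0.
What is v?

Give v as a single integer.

det is linear in entry M[0][1]: det = old_det + (v - -1) * C_01
Cofactor C_01 = 10
Want det = 0: -10 + (v - -1) * 10 = 0
  (v - -1) = 10 / 10 = 1
  v = -1 + (1) = 0

Answer: 0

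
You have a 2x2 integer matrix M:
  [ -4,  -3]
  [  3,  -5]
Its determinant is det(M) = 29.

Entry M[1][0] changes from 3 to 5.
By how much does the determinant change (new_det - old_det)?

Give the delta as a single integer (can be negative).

Cofactor C_10 = 3
Entry delta = 5 - 3 = 2
Det delta = entry_delta * cofactor = 2 * 3 = 6

Answer: 6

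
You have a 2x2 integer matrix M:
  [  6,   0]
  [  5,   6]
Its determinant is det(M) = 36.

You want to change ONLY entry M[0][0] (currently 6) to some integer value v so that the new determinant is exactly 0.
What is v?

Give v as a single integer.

det is linear in entry M[0][0]: det = old_det + (v - 6) * C_00
Cofactor C_00 = 6
Want det = 0: 36 + (v - 6) * 6 = 0
  (v - 6) = -36 / 6 = -6
  v = 6 + (-6) = 0

Answer: 0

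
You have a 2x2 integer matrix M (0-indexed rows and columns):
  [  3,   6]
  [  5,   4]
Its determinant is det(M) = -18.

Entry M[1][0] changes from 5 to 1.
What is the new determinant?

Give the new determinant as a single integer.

Answer: 6

Derivation:
det is linear in row 1: changing M[1][0] by delta changes det by delta * cofactor(1,0).
Cofactor C_10 = (-1)^(1+0) * minor(1,0) = -6
Entry delta = 1 - 5 = -4
Det delta = -4 * -6 = 24
New det = -18 + 24 = 6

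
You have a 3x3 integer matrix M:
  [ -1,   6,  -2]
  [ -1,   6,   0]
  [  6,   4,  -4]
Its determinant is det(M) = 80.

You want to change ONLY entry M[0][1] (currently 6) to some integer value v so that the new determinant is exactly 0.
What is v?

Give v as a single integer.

Answer: 26

Derivation:
det is linear in entry M[0][1]: det = old_det + (v - 6) * C_01
Cofactor C_01 = -4
Want det = 0: 80 + (v - 6) * -4 = 0
  (v - 6) = -80 / -4 = 20
  v = 6 + (20) = 26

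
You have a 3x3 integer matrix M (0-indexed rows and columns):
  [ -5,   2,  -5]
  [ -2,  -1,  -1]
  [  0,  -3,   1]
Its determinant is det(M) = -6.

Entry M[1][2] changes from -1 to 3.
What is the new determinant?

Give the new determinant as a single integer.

Answer: -66

Derivation:
det is linear in row 1: changing M[1][2] by delta changes det by delta * cofactor(1,2).
Cofactor C_12 = (-1)^(1+2) * minor(1,2) = -15
Entry delta = 3 - -1 = 4
Det delta = 4 * -15 = -60
New det = -6 + -60 = -66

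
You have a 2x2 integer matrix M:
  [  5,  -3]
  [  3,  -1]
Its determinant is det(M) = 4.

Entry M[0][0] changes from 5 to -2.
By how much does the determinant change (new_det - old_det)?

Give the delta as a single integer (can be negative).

Answer: 7

Derivation:
Cofactor C_00 = -1
Entry delta = -2 - 5 = -7
Det delta = entry_delta * cofactor = -7 * -1 = 7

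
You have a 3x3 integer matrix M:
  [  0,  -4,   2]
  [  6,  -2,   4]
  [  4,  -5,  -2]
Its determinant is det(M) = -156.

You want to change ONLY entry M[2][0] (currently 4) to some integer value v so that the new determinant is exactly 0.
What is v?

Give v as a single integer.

Answer: -9

Derivation:
det is linear in entry M[2][0]: det = old_det + (v - 4) * C_20
Cofactor C_20 = -12
Want det = 0: -156 + (v - 4) * -12 = 0
  (v - 4) = 156 / -12 = -13
  v = 4 + (-13) = -9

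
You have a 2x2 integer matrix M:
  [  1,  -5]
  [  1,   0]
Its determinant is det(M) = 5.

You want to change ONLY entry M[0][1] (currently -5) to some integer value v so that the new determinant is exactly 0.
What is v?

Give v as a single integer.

Answer: 0

Derivation:
det is linear in entry M[0][1]: det = old_det + (v - -5) * C_01
Cofactor C_01 = -1
Want det = 0: 5 + (v - -5) * -1 = 0
  (v - -5) = -5 / -1 = 5
  v = -5 + (5) = 0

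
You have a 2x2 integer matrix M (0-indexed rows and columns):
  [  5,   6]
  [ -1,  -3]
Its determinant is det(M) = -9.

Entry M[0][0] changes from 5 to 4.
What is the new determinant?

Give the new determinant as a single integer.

Answer: -6

Derivation:
det is linear in row 0: changing M[0][0] by delta changes det by delta * cofactor(0,0).
Cofactor C_00 = (-1)^(0+0) * minor(0,0) = -3
Entry delta = 4 - 5 = -1
Det delta = -1 * -3 = 3
New det = -9 + 3 = -6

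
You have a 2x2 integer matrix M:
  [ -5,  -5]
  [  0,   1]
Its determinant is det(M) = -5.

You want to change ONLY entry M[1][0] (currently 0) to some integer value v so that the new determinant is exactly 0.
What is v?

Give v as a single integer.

Answer: 1

Derivation:
det is linear in entry M[1][0]: det = old_det + (v - 0) * C_10
Cofactor C_10 = 5
Want det = 0: -5 + (v - 0) * 5 = 0
  (v - 0) = 5 / 5 = 1
  v = 0 + (1) = 1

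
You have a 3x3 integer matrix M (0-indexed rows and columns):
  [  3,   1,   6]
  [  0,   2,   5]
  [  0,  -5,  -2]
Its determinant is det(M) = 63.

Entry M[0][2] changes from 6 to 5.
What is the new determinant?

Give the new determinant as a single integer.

Answer: 63

Derivation:
det is linear in row 0: changing M[0][2] by delta changes det by delta * cofactor(0,2).
Cofactor C_02 = (-1)^(0+2) * minor(0,2) = 0
Entry delta = 5 - 6 = -1
Det delta = -1 * 0 = 0
New det = 63 + 0 = 63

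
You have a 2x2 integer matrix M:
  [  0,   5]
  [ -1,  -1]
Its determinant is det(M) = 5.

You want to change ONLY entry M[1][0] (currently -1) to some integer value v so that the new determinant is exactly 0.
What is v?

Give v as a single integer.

Answer: 0

Derivation:
det is linear in entry M[1][0]: det = old_det + (v - -1) * C_10
Cofactor C_10 = -5
Want det = 0: 5 + (v - -1) * -5 = 0
  (v - -1) = -5 / -5 = 1
  v = -1 + (1) = 0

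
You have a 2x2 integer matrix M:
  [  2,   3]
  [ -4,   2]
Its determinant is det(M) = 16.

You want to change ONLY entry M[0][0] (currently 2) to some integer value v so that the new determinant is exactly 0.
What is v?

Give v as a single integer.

Answer: -6

Derivation:
det is linear in entry M[0][0]: det = old_det + (v - 2) * C_00
Cofactor C_00 = 2
Want det = 0: 16 + (v - 2) * 2 = 0
  (v - 2) = -16 / 2 = -8
  v = 2 + (-8) = -6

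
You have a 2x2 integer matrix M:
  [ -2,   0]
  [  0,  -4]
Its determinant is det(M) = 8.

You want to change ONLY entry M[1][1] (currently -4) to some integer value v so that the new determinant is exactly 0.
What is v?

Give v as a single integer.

det is linear in entry M[1][1]: det = old_det + (v - -4) * C_11
Cofactor C_11 = -2
Want det = 0: 8 + (v - -4) * -2 = 0
  (v - -4) = -8 / -2 = 4
  v = -4 + (4) = 0

Answer: 0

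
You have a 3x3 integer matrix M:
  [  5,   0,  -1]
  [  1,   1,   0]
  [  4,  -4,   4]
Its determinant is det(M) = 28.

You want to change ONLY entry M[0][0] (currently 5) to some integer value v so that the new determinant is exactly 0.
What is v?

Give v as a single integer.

Answer: -2

Derivation:
det is linear in entry M[0][0]: det = old_det + (v - 5) * C_00
Cofactor C_00 = 4
Want det = 0: 28 + (v - 5) * 4 = 0
  (v - 5) = -28 / 4 = -7
  v = 5 + (-7) = -2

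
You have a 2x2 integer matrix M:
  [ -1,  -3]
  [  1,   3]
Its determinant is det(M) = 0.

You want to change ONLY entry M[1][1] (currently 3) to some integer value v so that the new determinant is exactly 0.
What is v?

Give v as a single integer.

Answer: 3

Derivation:
det is linear in entry M[1][1]: det = old_det + (v - 3) * C_11
Cofactor C_11 = -1
Want det = 0: 0 + (v - 3) * -1 = 0
  (v - 3) = 0 / -1 = 0
  v = 3 + (0) = 3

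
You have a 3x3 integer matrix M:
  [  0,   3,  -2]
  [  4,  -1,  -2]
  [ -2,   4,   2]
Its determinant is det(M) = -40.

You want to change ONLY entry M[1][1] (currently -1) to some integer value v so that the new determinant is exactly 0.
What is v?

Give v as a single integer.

Answer: -11

Derivation:
det is linear in entry M[1][1]: det = old_det + (v - -1) * C_11
Cofactor C_11 = -4
Want det = 0: -40 + (v - -1) * -4 = 0
  (v - -1) = 40 / -4 = -10
  v = -1 + (-10) = -11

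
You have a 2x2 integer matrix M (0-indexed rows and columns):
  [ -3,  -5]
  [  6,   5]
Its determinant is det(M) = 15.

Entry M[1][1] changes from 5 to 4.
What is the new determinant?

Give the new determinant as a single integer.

Answer: 18

Derivation:
det is linear in row 1: changing M[1][1] by delta changes det by delta * cofactor(1,1).
Cofactor C_11 = (-1)^(1+1) * minor(1,1) = -3
Entry delta = 4 - 5 = -1
Det delta = -1 * -3 = 3
New det = 15 + 3 = 18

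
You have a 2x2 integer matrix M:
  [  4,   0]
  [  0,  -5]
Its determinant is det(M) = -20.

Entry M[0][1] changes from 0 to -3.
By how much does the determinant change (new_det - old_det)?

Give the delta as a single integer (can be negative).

Answer: 0

Derivation:
Cofactor C_01 = 0
Entry delta = -3 - 0 = -3
Det delta = entry_delta * cofactor = -3 * 0 = 0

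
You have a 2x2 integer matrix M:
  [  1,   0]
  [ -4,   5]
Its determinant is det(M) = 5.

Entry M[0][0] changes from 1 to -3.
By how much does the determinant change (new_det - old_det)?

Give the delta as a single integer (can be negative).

Cofactor C_00 = 5
Entry delta = -3 - 1 = -4
Det delta = entry_delta * cofactor = -4 * 5 = -20

Answer: -20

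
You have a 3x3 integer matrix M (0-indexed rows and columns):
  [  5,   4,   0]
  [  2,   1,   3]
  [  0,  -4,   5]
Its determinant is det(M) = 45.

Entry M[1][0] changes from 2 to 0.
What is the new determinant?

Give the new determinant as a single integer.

Answer: 85

Derivation:
det is linear in row 1: changing M[1][0] by delta changes det by delta * cofactor(1,0).
Cofactor C_10 = (-1)^(1+0) * minor(1,0) = -20
Entry delta = 0 - 2 = -2
Det delta = -2 * -20 = 40
New det = 45 + 40 = 85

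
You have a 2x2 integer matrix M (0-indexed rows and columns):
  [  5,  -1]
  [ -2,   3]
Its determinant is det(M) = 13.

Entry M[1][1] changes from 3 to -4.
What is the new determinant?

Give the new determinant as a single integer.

Answer: -22

Derivation:
det is linear in row 1: changing M[1][1] by delta changes det by delta * cofactor(1,1).
Cofactor C_11 = (-1)^(1+1) * minor(1,1) = 5
Entry delta = -4 - 3 = -7
Det delta = -7 * 5 = -35
New det = 13 + -35 = -22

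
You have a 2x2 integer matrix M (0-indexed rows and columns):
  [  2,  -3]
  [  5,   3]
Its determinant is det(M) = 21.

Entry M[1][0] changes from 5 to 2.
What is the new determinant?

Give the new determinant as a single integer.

Answer: 12

Derivation:
det is linear in row 1: changing M[1][0] by delta changes det by delta * cofactor(1,0).
Cofactor C_10 = (-1)^(1+0) * minor(1,0) = 3
Entry delta = 2 - 5 = -3
Det delta = -3 * 3 = -9
New det = 21 + -9 = 12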